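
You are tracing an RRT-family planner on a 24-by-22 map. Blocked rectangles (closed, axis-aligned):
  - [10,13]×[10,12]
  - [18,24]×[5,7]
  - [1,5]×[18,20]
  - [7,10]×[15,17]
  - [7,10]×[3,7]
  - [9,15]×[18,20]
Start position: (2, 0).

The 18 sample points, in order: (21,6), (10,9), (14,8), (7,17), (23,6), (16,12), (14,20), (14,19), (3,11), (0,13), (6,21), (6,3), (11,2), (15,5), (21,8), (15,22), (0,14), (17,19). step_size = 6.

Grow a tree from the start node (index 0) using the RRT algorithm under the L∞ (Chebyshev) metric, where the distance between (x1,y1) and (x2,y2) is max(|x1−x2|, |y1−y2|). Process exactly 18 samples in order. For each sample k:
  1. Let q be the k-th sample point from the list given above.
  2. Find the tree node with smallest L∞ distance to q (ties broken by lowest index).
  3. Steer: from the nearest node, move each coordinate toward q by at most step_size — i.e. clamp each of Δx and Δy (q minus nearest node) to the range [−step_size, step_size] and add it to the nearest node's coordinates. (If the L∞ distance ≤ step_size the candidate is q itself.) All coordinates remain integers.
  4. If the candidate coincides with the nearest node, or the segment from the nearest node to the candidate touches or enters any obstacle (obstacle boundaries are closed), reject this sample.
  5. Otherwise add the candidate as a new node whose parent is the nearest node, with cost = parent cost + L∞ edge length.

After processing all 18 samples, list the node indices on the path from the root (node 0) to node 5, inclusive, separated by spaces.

Path: 0 1 4 5

1. q=(21,6) nearest=0 d=19 new=(8,6) → blocked by [7,10]×[3,7], reject
2. q=(10,9) nearest=0 d=9 new=(8,6) → blocked by [7,10]×[3,7], reject
3. q=(14,8) nearest=0 d=12 new=(8,6) → blocked by [7,10]×[3,7], reject
4. q=(7,17) nearest=0 d=17 new=(7,6) → blocked by [7,10]×[3,7], reject
5. q=(23,6) nearest=0 d=21 new=(8,6) → blocked by [7,10]×[3,7], reject
6. q=(16,12) nearest=0 d=14 new=(8,6) → blocked by [7,10]×[3,7], reject
7. q=(14,20) nearest=0 d=20 new=(8,6) → blocked by [7,10]×[3,7], reject
8. q=(14,19) nearest=0 d=19 new=(8,6) → blocked by [7,10]×[3,7], reject
9. q=(3,11) nearest=0 d=11 new=(3,6) → add node 1 parent=0 cost=6
10. q=(0,13) nearest=1 d=7 new=(0,12) → add node 2 parent=1 cost=12
11. q=(6,21) nearest=2 d=9 new=(6,18) → add node 3 parent=2 cost=18
12. q=(6,3) nearest=1 d=3 new=(6,3) → add node 4 parent=1 cost=9
13. q=(11,2) nearest=4 d=5 new=(11,2) → add node 5 parent=4 cost=14
14. q=(15,5) nearest=5 d=4 new=(15,5) → add node 6 parent=5 cost=18
15. q=(21,8) nearest=6 d=6 new=(21,8) → blocked by [18,24]×[5,7], reject
16. q=(15,22) nearest=3 d=9 new=(12,22) → blocked by [9,15]×[18,20], reject
17. q=(0,14) nearest=2 d=2 new=(0,14) → add node 7 parent=2 cost=14
18. q=(17,19) nearest=3 d=11 new=(12,19) → blocked by [9,15]×[18,20], reject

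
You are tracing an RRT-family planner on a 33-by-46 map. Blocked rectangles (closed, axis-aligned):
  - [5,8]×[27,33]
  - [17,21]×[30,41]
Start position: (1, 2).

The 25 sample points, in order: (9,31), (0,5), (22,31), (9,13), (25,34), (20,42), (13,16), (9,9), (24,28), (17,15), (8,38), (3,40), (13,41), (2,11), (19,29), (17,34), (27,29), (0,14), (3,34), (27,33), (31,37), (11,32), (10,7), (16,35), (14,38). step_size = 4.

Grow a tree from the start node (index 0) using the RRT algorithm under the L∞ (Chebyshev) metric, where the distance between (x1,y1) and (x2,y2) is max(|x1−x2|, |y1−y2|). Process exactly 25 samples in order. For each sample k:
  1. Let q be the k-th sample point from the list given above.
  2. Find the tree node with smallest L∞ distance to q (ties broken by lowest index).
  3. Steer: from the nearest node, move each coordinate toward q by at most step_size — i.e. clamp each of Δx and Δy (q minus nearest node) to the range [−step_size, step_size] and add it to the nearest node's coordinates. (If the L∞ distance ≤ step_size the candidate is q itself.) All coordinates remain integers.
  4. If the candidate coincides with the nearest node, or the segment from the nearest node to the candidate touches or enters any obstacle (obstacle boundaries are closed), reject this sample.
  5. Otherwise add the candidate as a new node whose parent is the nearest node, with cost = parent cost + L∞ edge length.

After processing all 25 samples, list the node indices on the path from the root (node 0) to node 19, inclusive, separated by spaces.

Path: 0 1 3 4 5 6 9 16 19

1. q=(9,31) nearest=0 d=29 new=(5,6) → add node 1 parent=0 cost=4
2. q=(0,5) nearest=0 d=3 new=(0,5) → add node 2 parent=0 cost=3
3. q=(22,31) nearest=1 d=25 new=(9,10) → add node 3 parent=1 cost=8
4. q=(9,13) nearest=3 d=3 new=(9,13) → add node 4 parent=3 cost=11
5. q=(25,34) nearest=4 d=21 new=(13,17) → add node 5 parent=4 cost=15
6. q=(20,42) nearest=5 d=25 new=(17,21) → add node 6 parent=5 cost=19
7. q=(13,16) nearest=5 d=1 new=(13,16) → add node 7 parent=5 cost=16
8. q=(9,9) nearest=3 d=1 new=(9,9) → add node 8 parent=3 cost=9
9. q=(24,28) nearest=6 d=7 new=(21,25) → add node 9 parent=6 cost=23
10. q=(17,15) nearest=5 d=4 new=(17,15) → add node 10 parent=5 cost=19
11. q=(8,38) nearest=9 d=13 new=(17,29) → add node 11 parent=9 cost=27
12. q=(3,40) nearest=11 d=14 new=(13,33) → add node 12 parent=11 cost=31
13. q=(13,41) nearest=12 d=8 new=(13,37) → add node 13 parent=12 cost=35
14. q=(2,11) nearest=1 d=5 new=(2,10) → add node 14 parent=1 cost=8
15. q=(19,29) nearest=11 d=2 new=(19,29) → add node 15 parent=11 cost=29
16. q=(17,34) nearest=12 d=4 new=(17,34) → blocked by [17,21]×[30,41], reject
17. q=(27,29) nearest=9 d=6 new=(25,29) → add node 16 parent=9 cost=27
18. q=(0,14) nearest=14 d=4 new=(0,14) → add node 17 parent=14 cost=12
19. q=(3,34) nearest=12 d=10 new=(9,34) → add node 18 parent=12 cost=35
20. q=(27,33) nearest=16 d=4 new=(27,33) → add node 19 parent=16 cost=31
21. q=(31,37) nearest=19 d=4 new=(31,37) → add node 20 parent=19 cost=35
22. q=(11,32) nearest=12 d=2 new=(11,32) → add node 21 parent=12 cost=33
23. q=(10,7) nearest=8 d=2 new=(10,7) → add node 22 parent=8 cost=11
24. q=(16,35) nearest=12 d=3 new=(16,35) → add node 23 parent=12 cost=34
25. q=(14,38) nearest=13 d=1 new=(14,38) → add node 24 parent=13 cost=36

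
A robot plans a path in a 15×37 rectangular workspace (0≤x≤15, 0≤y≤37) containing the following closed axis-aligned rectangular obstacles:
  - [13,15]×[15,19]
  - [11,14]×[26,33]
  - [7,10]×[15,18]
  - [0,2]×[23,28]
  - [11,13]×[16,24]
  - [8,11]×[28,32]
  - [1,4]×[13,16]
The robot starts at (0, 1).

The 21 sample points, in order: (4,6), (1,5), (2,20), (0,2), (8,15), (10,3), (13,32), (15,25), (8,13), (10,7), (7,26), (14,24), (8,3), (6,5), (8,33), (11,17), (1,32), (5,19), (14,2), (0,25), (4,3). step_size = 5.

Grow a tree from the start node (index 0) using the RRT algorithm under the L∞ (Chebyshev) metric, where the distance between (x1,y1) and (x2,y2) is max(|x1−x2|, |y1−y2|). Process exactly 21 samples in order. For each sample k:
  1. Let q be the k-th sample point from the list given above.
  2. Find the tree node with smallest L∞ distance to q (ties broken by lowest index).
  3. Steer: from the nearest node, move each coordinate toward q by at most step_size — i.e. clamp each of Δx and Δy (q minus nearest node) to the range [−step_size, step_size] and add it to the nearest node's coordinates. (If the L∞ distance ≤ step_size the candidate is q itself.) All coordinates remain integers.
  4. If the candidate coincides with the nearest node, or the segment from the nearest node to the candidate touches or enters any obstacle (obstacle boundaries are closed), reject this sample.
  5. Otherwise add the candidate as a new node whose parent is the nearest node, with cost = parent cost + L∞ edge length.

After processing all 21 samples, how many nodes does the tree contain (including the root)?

1. q=(4,6) nearest=0 d=5 new=(4,6) → add node 1 parent=0 cost=5
2. q=(1,5) nearest=1 d=3 new=(1,5) → add node 2 parent=1 cost=8
3. q=(2,20) nearest=1 d=14 new=(2,11) → add node 3 parent=1 cost=10
4. q=(0,2) nearest=0 d=1 new=(0,2) → add node 4 parent=0 cost=1
5. q=(8,15) nearest=3 d=6 new=(7,15) → blocked by [7,10]×[15,18], reject
6. q=(10,3) nearest=1 d=6 new=(9,3) → add node 5 parent=1 cost=10
7. q=(13,32) nearest=3 d=21 new=(7,16) → blocked by [7,10]×[15,18], reject
8. q=(15,25) nearest=3 d=14 new=(7,16) → blocked by [7,10]×[15,18], reject
9. q=(8,13) nearest=3 d=6 new=(7,13) → add node 6 parent=3 cost=15
10. q=(10,7) nearest=5 d=4 new=(10,7) → add node 7 parent=5 cost=14
11. q=(7,26) nearest=6 d=13 new=(7,18) → blocked by [7,10]×[15,18], reject
12. q=(14,24) nearest=6 d=11 new=(12,18) → blocked by [7,10]×[15,18], reject
13. q=(8,3) nearest=5 d=1 new=(8,3) → add node 8 parent=5 cost=11
14. q=(6,5) nearest=1 d=2 new=(6,5) → add node 9 parent=1 cost=7
15. q=(8,33) nearest=6 d=20 new=(8,18) → blocked by [7,10]×[15,18], reject
16. q=(11,17) nearest=6 d=4 new=(11,17) → blocked by [7,10]×[15,18], reject
17. q=(1,32) nearest=6 d=19 new=(2,18) → blocked by [1,4]×[13,16], reject
18. q=(5,19) nearest=6 d=6 new=(5,18) → add node 10 parent=6 cost=20
19. q=(14,2) nearest=5 d=5 new=(14,2) → add node 11 parent=5 cost=15
20. q=(0,25) nearest=10 d=7 new=(0,23) → blocked by [0,2]×[23,28], reject
21. q=(4,3) nearest=9 d=2 new=(4,3) → add node 12 parent=9 cost=9

Node count: 13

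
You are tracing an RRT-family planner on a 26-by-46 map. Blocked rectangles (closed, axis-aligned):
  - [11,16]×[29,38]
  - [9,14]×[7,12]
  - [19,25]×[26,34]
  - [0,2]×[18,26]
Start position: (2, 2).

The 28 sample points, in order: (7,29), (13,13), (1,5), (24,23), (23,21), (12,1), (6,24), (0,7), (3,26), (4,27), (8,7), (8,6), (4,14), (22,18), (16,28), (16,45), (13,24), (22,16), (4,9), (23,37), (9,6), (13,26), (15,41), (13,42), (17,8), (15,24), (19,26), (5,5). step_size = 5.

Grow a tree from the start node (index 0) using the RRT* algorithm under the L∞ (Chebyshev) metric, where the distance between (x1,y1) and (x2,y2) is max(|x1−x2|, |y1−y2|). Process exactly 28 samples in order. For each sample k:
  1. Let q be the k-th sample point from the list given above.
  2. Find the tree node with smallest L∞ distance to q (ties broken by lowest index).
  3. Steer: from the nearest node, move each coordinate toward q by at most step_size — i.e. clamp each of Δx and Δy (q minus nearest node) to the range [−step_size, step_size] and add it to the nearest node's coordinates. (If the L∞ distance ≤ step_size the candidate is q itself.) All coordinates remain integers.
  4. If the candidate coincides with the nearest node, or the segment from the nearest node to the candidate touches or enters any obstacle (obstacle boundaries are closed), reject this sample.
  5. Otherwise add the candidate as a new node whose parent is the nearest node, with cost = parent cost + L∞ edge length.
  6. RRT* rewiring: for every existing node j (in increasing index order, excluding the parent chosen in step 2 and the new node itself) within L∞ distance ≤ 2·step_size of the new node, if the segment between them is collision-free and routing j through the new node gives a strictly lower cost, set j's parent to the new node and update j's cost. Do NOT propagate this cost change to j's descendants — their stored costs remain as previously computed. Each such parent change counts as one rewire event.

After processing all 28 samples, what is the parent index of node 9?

Parent of node 9: 1

1. q=(7,29) nearest=0 d=27 new=(7,7) → add node 1 parent=0 cost=5
2. q=(13,13) nearest=1 d=6 new=(12,12) → blocked by [9,14]×[7,12], reject
3. q=(1,5) nearest=0 d=3 new=(1,5) → add node 2 parent=0 cost=3
4. q=(24,23) nearest=1 d=17 new=(12,12) → blocked by [9,14]×[7,12], reject
5. q=(23,21) nearest=1 d=16 new=(12,12) → blocked by [9,14]×[7,12], reject
6. q=(12,1) nearest=1 d=6 new=(12,2) → add node 3 parent=1 cost=10
7. q=(6,24) nearest=1 d=17 new=(6,12) → add node 4 parent=1 cost=10
8. q=(0,7) nearest=2 d=2 new=(0,7) → add node 5 parent=2 cost=5
9. q=(3,26) nearest=4 d=14 new=(3,17) → add node 6 parent=4 cost=15
10. q=(4,27) nearest=6 d=10 new=(4,22) → add node 7 parent=6 cost=20
11. q=(8,7) nearest=1 d=1 new=(8,7) → add node 8 parent=1 cost=6
12. q=(8,6) nearest=1 d=1 new=(8,6) → add node 9 parent=1 cost=6
13. q=(4,14) nearest=4 d=2 new=(4,14) → add node 10 parent=4 cost=12
14. q=(22,18) nearest=8 d=14 new=(13,12) → blocked by [9,14]×[7,12], reject
15. q=(16,28) nearest=7 d=12 new=(9,27) → add node 11 parent=7 cost=25
16. q=(16,45) nearest=11 d=18 new=(14,32) → blocked by [11,16]×[29,38], reject
17. q=(13,24) nearest=11 d=4 new=(13,24) → add node 12 parent=11 cost=29
18. q=(22,16) nearest=12 d=9 new=(18,19) → add node 13 parent=12 cost=34
19. q=(4,9) nearest=1 d=3 new=(4,9) → add node 14 parent=1 cost=8
20. q=(23,37) nearest=12 d=13 new=(18,29) → add node 15 parent=12 cost=34
21. q=(9,6) nearest=8 d=1 new=(9,6) → add node 16 parent=8 cost=7
22. q=(13,26) nearest=12 d=2 new=(13,26) → add node 17 parent=12 cost=31
23. q=(15,41) nearest=15 d=12 new=(15,34) → blocked by [11,16]×[29,38], reject
24. q=(13,42) nearest=15 d=13 new=(13,34) → blocked by [11,16]×[29,38], reject
25. q=(17,8) nearest=3 d=6 new=(17,7) → add node 18 parent=3 cost=15
26. q=(15,24) nearest=12 d=2 new=(15,24) → add node 19 parent=12 cost=31
27. q=(19,26) nearest=15 d=3 new=(19,26) → blocked by [19,25]×[26,34], reject
28. q=(5,5) nearest=1 d=2 new=(5,5) → add node 20 parent=1 cost=7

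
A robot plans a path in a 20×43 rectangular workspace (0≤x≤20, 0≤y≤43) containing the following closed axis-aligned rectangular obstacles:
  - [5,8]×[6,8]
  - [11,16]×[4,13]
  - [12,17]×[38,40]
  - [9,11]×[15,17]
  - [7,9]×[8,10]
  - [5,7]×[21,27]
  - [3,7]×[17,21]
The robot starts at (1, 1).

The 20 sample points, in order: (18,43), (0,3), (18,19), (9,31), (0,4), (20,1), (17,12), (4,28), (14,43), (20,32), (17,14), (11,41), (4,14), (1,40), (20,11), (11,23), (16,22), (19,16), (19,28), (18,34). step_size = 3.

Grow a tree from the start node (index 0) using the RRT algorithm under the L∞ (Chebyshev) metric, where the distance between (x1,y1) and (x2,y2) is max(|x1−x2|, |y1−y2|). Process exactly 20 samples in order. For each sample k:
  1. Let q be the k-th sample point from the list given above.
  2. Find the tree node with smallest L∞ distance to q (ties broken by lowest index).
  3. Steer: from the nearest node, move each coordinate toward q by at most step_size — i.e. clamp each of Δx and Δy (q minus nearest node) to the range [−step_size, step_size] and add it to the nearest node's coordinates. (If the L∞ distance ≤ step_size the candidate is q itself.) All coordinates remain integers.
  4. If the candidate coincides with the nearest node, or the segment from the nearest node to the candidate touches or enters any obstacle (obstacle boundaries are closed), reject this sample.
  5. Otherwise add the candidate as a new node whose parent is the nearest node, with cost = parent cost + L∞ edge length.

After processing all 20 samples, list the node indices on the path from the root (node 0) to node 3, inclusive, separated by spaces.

Path: 0 2 3

1. q=(18,43) nearest=0 d=42 new=(4,4) → add node 1 parent=0 cost=3
2. q=(0,3) nearest=0 d=2 new=(0,3) → add node 2 parent=0 cost=2
3. q=(18,19) nearest=1 d=15 new=(7,7) → blocked by [5,8]×[6,8], reject
4. q=(9,31) nearest=1 d=27 new=(7,7) → blocked by [5,8]×[6,8], reject
5. q=(0,4) nearest=2 d=1 new=(0,4) → add node 3 parent=2 cost=3
6. q=(20,1) nearest=1 d=16 new=(7,1) → add node 4 parent=1 cost=6
7. q=(17,12) nearest=4 d=11 new=(10,4) → add node 5 parent=4 cost=9
8. q=(4,28) nearest=1 d=24 new=(4,7) → add node 6 parent=1 cost=6
9. q=(14,43) nearest=6 d=36 new=(7,10) → blocked by [5,8]×[6,8], reject
10. q=(20,32) nearest=6 d=25 new=(7,10) → blocked by [5,8]×[6,8], reject
11. q=(17,14) nearest=5 d=10 new=(13,7) → blocked by [11,16]×[4,13], reject
12. q=(11,41) nearest=6 d=34 new=(7,10) → blocked by [5,8]×[6,8], reject
13. q=(4,14) nearest=6 d=7 new=(4,10) → add node 7 parent=6 cost=9
14. q=(1,40) nearest=7 d=30 new=(1,13) → add node 8 parent=7 cost=12
15. q=(20,11) nearest=5 d=10 new=(13,7) → blocked by [11,16]×[4,13], reject
16. q=(11,23) nearest=8 d=10 new=(4,16) → add node 9 parent=8 cost=15
17. q=(16,22) nearest=7 d=12 new=(7,13) → add node 10 parent=7 cost=12
18. q=(19,16) nearest=5 d=12 new=(13,7) → blocked by [11,16]×[4,13], reject
19. q=(19,28) nearest=9 d=15 new=(7,19) → blocked by [3,7]×[17,21], reject
20. q=(18,34) nearest=9 d=18 new=(7,19) → blocked by [3,7]×[17,21], reject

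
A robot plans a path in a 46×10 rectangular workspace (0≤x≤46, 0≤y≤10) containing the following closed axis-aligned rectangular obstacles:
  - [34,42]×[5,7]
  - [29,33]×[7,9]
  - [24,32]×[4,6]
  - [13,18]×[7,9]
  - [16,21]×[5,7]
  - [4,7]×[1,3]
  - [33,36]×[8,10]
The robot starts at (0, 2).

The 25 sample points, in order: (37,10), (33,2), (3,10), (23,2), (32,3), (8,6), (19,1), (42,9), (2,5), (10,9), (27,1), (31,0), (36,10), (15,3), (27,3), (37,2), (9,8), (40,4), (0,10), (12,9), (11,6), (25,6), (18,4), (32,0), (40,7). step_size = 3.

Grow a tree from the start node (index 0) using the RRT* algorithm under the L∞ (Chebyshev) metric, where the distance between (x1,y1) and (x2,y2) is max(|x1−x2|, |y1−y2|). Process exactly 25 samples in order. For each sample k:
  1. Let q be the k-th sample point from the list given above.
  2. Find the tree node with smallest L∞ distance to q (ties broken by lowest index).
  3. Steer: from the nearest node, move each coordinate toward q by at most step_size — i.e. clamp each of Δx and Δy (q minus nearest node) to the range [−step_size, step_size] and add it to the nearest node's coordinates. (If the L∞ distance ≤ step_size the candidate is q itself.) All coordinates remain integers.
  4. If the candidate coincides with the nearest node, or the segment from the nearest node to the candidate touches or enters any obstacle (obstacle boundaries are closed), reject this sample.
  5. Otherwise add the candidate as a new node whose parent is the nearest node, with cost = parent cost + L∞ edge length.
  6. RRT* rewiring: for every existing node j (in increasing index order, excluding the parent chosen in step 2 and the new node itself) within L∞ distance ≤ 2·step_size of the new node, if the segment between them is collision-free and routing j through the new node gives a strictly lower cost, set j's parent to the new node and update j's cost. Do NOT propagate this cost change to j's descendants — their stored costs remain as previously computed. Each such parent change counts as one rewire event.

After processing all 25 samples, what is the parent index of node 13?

1. q=(37,10) nearest=0 d=37 new=(3,5) → add node 1 parent=0 cost=3
2. q=(33,2) nearest=1 d=30 new=(6,2) → blocked by [4,7]×[1,3], reject
3. q=(3,10) nearest=1 d=5 new=(3,8) → add node 2 parent=1 cost=6
4. q=(23,2) nearest=1 d=20 new=(6,2) → blocked by [4,7]×[1,3], reject
5. q=(32,3) nearest=1 d=29 new=(6,3) → blocked by [4,7]×[1,3], reject
6. q=(8,6) nearest=1 d=5 new=(6,6) → add node 3 parent=1 cost=6
7. q=(19,1) nearest=3 d=13 new=(9,3) → add node 4 parent=3 cost=9
8. q=(42,9) nearest=4 d=33 new=(12,6) → add node 5 parent=4 cost=12
9. q=(2,5) nearest=1 d=1 new=(2,5) → add node 6 parent=1 cost=4
10. q=(10,9) nearest=5 d=3 new=(10,9) → add node 7 parent=5 cost=15
11. q=(27,1) nearest=5 d=15 new=(15,3) → add node 8 parent=5 cost=15
12. q=(31,0) nearest=8 d=16 new=(18,0) → add node 9 parent=8 cost=18
13. q=(36,10) nearest=9 d=18 new=(21,3) → add node 10 parent=9 cost=21
14. q=(15,3) nearest=8 d=0 → coincident, reject
15. q=(27,3) nearest=10 d=6 new=(24,3) → add node 11 parent=10 cost=24
16. q=(37,2) nearest=11 d=13 new=(27,2) → add node 12 parent=11 cost=27
17. q=(9,8) nearest=7 d=1 new=(9,8) → add node 13 parent=7 cost=16
18. q=(40,4) nearest=12 d=13 new=(30,4) → blocked by [24,32]×[4,6], reject
19. q=(0,10) nearest=2 d=3 new=(0,10) → add node 14 parent=2 cost=9
20. q=(12,9) nearest=7 d=2 new=(12,9) → add node 15 parent=7 cost=17
21. q=(11,6) nearest=5 d=1 new=(11,6) → add node 16 parent=5 cost=13; rewire 13→16 (15<16); rewire 15→16 (16<17)
22. q=(25,6) nearest=11 d=3 new=(25,6) → blocked by [24,32]×[4,6], reject
23. q=(18,4) nearest=8 d=3 new=(18,4) → add node 17 parent=8 cost=18
24. q=(32,0) nearest=12 d=5 new=(30,0) → add node 18 parent=12 cost=30
25. q=(40,7) nearest=18 d=10 new=(33,3) → add node 19 parent=18 cost=33

Parent of node 13: 16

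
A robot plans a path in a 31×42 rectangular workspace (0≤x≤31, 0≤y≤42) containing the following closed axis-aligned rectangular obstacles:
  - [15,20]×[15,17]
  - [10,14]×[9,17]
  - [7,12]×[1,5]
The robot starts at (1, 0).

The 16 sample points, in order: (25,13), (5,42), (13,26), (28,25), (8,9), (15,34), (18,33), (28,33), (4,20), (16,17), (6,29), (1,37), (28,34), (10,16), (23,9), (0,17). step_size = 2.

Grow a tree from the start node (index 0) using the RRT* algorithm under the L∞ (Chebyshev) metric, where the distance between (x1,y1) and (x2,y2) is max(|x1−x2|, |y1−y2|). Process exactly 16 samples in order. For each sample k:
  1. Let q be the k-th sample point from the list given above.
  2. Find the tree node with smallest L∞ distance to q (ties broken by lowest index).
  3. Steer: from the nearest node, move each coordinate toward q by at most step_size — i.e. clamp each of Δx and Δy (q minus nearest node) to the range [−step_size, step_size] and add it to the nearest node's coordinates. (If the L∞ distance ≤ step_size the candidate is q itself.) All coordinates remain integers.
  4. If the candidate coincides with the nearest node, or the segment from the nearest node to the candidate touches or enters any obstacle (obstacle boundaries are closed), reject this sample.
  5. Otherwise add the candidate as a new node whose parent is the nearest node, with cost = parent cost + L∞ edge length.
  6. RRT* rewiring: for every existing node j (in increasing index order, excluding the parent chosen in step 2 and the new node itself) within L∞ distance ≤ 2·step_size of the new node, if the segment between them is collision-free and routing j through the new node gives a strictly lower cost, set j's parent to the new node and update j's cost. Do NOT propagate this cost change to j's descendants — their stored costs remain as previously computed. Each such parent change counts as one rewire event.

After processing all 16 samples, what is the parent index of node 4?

Parent of node 4: 3

1. q=(25,13) nearest=0 d=24 new=(3,2) → add node 1 parent=0 cost=2
2. q=(5,42) nearest=1 d=40 new=(5,4) → add node 2 parent=1 cost=4
3. q=(13,26) nearest=2 d=22 new=(7,6) → add node 3 parent=2 cost=6
4. q=(28,25) nearest=3 d=21 new=(9,8) → add node 4 parent=3 cost=8
5. q=(8,9) nearest=4 d=1 new=(8,9) → add node 5 parent=4 cost=9
6. q=(15,34) nearest=5 d=25 new=(10,11) → blocked by [10,14]×[9,17], reject
7. q=(18,33) nearest=5 d=24 new=(10,11) → blocked by [10,14]×[9,17], reject
8. q=(28,33) nearest=5 d=24 new=(10,11) → blocked by [10,14]×[9,17], reject
9. q=(4,20) nearest=5 d=11 new=(6,11) → add node 6 parent=5 cost=11
10. q=(16,17) nearest=5 d=8 new=(10,11) → blocked by [10,14]×[9,17], reject
11. q=(6,29) nearest=6 d=18 new=(6,13) → add node 7 parent=6 cost=13
12. q=(1,37) nearest=7 d=24 new=(4,15) → add node 8 parent=7 cost=15
13. q=(28,34) nearest=7 d=22 new=(8,15) → add node 9 parent=7 cost=15
14. q=(10,16) nearest=9 d=2 new=(10,16) → blocked by [10,14]×[9,17], reject
15. q=(23,9) nearest=4 d=14 new=(11,9) → blocked by [10,14]×[9,17], reject
16. q=(0,17) nearest=8 d=4 new=(2,17) → add node 10 parent=8 cost=17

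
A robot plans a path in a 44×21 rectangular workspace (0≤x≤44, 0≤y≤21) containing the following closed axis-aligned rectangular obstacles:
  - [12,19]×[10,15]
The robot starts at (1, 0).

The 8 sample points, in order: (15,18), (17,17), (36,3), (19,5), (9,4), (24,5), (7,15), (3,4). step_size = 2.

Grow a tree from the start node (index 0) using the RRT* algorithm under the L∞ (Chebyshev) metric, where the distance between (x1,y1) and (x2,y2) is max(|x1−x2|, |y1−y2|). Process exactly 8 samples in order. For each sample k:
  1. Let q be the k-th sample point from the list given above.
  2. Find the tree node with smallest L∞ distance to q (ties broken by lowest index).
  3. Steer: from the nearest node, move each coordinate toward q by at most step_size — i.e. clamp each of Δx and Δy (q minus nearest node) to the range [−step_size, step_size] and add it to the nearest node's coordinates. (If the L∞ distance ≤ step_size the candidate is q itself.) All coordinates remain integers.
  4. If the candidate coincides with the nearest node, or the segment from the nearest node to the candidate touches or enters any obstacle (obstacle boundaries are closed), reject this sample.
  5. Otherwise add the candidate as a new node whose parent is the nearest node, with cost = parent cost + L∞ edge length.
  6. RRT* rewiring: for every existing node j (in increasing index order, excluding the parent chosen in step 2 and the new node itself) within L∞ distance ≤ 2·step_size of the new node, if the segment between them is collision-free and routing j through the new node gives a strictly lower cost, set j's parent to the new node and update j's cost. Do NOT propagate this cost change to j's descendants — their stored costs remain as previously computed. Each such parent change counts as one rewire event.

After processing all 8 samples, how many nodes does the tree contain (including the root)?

1. q=(15,18) nearest=0 d=18 new=(3,2) → add node 1 parent=0 cost=2
2. q=(17,17) nearest=1 d=15 new=(5,4) → add node 2 parent=1 cost=4
3. q=(36,3) nearest=2 d=31 new=(7,3) → add node 3 parent=2 cost=6
4. q=(19,5) nearest=3 d=12 new=(9,5) → add node 4 parent=3 cost=8
5. q=(9,4) nearest=4 d=1 new=(9,4) → add node 5 parent=4 cost=9
6. q=(24,5) nearest=4 d=15 new=(11,5) → add node 6 parent=4 cost=10
7. q=(7,15) nearest=4 d=10 new=(7,7) → add node 7 parent=4 cost=10
8. q=(3,4) nearest=1 d=2 new=(3,4) → add node 8 parent=1 cost=4; rewire 7→8 (8<10)

Node count: 9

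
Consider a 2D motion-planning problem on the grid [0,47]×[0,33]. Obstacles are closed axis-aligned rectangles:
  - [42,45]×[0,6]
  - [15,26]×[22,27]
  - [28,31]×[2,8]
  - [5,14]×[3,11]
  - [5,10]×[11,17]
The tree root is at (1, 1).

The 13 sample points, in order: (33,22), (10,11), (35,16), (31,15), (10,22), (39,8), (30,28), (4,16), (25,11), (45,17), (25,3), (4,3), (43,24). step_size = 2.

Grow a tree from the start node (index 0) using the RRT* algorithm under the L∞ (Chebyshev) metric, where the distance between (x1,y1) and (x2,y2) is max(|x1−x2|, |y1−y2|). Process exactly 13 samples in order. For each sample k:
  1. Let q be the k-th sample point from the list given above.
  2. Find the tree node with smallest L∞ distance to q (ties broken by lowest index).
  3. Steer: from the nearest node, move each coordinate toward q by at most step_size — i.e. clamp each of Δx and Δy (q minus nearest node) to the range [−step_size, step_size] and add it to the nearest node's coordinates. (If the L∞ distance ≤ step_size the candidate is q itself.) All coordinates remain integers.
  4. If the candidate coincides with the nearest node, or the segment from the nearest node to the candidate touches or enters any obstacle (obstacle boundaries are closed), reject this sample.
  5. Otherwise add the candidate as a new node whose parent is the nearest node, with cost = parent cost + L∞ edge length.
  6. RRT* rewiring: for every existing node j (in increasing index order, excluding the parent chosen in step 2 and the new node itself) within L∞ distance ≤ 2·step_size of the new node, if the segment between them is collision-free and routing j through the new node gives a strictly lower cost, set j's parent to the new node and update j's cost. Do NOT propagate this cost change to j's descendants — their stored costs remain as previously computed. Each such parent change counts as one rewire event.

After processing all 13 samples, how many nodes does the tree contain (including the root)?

1. q=(33,22) nearest=0 d=32 new=(3,3) → add node 1 parent=0 cost=2
2. q=(10,11) nearest=1 d=8 new=(5,5) → blocked by [5,14]×[3,11], reject
3. q=(35,16) nearest=1 d=32 new=(5,5) → blocked by [5,14]×[3,11], reject
4. q=(31,15) nearest=1 d=28 new=(5,5) → blocked by [5,14]×[3,11], reject
5. q=(10,22) nearest=1 d=19 new=(5,5) → blocked by [5,14]×[3,11], reject
6. q=(39,8) nearest=1 d=36 new=(5,5) → blocked by [5,14]×[3,11], reject
7. q=(30,28) nearest=1 d=27 new=(5,5) → blocked by [5,14]×[3,11], reject
8. q=(4,16) nearest=1 d=13 new=(4,5) → add node 2 parent=1 cost=4
9. q=(25,11) nearest=2 d=21 new=(6,7) → blocked by [5,14]×[3,11], reject
10. q=(45,17) nearest=2 d=41 new=(6,7) → blocked by [5,14]×[3,11], reject
11. q=(25,3) nearest=2 d=21 new=(6,3) → blocked by [5,14]×[3,11], reject
12. q=(4,3) nearest=1 d=1 new=(4,3) → add node 3 parent=1 cost=3
13. q=(43,24) nearest=2 d=39 new=(6,7) → blocked by [5,14]×[3,11], reject

Node count: 4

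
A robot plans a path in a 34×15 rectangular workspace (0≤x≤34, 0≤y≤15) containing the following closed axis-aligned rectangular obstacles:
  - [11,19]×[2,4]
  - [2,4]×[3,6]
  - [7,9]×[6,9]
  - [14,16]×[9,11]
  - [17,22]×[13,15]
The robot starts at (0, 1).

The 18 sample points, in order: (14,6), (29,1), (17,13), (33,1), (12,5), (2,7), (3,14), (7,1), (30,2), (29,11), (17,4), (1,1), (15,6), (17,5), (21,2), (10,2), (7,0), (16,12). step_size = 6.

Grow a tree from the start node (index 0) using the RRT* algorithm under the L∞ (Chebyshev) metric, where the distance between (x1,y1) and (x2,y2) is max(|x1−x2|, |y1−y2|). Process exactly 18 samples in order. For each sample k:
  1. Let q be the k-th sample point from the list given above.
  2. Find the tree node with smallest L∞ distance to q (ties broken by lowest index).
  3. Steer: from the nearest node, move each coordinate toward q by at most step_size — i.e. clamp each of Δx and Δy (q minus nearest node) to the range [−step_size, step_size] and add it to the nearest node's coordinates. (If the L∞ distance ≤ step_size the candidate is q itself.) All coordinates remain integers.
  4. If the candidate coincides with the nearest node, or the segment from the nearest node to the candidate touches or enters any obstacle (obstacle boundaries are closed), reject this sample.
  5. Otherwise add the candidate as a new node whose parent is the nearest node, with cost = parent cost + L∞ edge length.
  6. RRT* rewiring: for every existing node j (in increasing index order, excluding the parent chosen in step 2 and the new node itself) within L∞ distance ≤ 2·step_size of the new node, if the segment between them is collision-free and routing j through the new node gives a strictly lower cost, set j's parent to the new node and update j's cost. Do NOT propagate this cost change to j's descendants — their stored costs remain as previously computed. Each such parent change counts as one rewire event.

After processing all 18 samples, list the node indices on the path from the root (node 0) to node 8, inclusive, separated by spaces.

Path: 0 1 2 8

1. q=(14,6) nearest=0 d=14 new=(6,6) → blocked by [2,4]×[3,6], reject
2. q=(29,1) nearest=0 d=29 new=(6,1) → add node 1 parent=0 cost=6
3. q=(17,13) nearest=1 d=12 new=(12,7) → add node 2 parent=1 cost=12
4. q=(33,1) nearest=2 d=21 new=(18,1) → blocked by [11,19]×[2,4], reject
5. q=(12,5) nearest=2 d=2 new=(12,5) → add node 3 parent=2 cost=14
6. q=(2,7) nearest=0 d=6 new=(2,7) → add node 4 parent=0 cost=6
7. q=(3,14) nearest=4 d=7 new=(3,13) → add node 5 parent=4 cost=12
8. q=(7,1) nearest=1 d=1 new=(7,1) → add node 6 parent=1 cost=7; rewire 3→6 (12<14)
9. q=(30,2) nearest=2 d=18 new=(18,2) → blocked by [11,19]×[2,4], reject
10. q=(29,11) nearest=2 d=17 new=(18,11) → blocked by [14,16]×[9,11], reject
11. q=(17,4) nearest=2 d=5 new=(17,4) → blocked by [11,19]×[2,4], reject
12. q=(1,1) nearest=0 d=1 new=(1,1) → add node 7 parent=0 cost=1
13. q=(15,6) nearest=2 d=3 new=(15,6) → add node 8 parent=2 cost=15
14. q=(17,5) nearest=8 d=2 new=(17,5) → add node 9 parent=8 cost=17
15. q=(21,2) nearest=9 d=4 new=(21,2) → blocked by [11,19]×[2,4], reject
16. q=(10,2) nearest=3 d=3 new=(10,2) → blocked by [11,19]×[2,4], reject
17. q=(7,0) nearest=1 d=1 new=(7,0) → add node 10 parent=1 cost=7
18. q=(16,12) nearest=2 d=5 new=(16,12) → blocked by [14,16]×[9,11], reject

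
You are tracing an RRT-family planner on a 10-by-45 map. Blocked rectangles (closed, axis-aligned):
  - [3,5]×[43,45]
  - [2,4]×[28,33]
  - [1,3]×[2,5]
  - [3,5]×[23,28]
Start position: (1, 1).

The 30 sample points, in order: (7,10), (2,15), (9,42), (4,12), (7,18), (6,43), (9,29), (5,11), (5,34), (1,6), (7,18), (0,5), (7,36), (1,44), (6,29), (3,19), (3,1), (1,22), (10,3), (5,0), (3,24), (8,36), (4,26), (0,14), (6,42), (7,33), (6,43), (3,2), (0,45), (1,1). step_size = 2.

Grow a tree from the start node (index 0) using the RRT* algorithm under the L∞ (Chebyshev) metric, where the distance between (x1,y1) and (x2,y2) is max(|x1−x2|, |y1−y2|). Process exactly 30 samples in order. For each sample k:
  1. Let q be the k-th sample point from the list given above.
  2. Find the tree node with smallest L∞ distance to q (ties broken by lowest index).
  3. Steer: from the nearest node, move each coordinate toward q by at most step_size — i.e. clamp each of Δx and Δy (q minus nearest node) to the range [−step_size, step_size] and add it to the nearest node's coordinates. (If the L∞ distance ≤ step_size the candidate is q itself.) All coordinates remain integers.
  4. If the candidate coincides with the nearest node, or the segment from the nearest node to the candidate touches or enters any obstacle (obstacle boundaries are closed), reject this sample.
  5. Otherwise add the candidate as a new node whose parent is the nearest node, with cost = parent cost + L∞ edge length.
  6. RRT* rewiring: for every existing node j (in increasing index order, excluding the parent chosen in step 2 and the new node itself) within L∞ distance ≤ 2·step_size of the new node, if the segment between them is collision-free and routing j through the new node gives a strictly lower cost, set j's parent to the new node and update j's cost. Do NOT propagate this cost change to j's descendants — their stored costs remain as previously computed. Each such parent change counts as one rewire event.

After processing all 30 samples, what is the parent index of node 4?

1. q=(7,10) nearest=0 d=9 new=(3,3) → blocked by [1,3]×[2,5], reject
2. q=(2,15) nearest=0 d=14 new=(2,3) → blocked by [1,3]×[2,5], reject
3. q=(9,42) nearest=0 d=41 new=(3,3) → blocked by [1,3]×[2,5], reject
4. q=(4,12) nearest=0 d=11 new=(3,3) → blocked by [1,3]×[2,5], reject
5. q=(7,18) nearest=0 d=17 new=(3,3) → blocked by [1,3]×[2,5], reject
6. q=(6,43) nearest=0 d=42 new=(3,3) → blocked by [1,3]×[2,5], reject
7. q=(9,29) nearest=0 d=28 new=(3,3) → blocked by [1,3]×[2,5], reject
8. q=(5,11) nearest=0 d=10 new=(3,3) → blocked by [1,3]×[2,5], reject
9. q=(5,34) nearest=0 d=33 new=(3,3) → blocked by [1,3]×[2,5], reject
10. q=(1,6) nearest=0 d=5 new=(1,3) → blocked by [1,3]×[2,5], reject
11. q=(7,18) nearest=0 d=17 new=(3,3) → blocked by [1,3]×[2,5], reject
12. q=(0,5) nearest=0 d=4 new=(0,3) → add node 1 parent=0 cost=2
13. q=(7,36) nearest=1 d=33 new=(2,5) → blocked by [1,3]×[2,5], reject
14. q=(1,44) nearest=1 d=41 new=(1,5) → blocked by [1,3]×[2,5], reject
15. q=(6,29) nearest=1 d=26 new=(2,5) → blocked by [1,3]×[2,5], reject
16. q=(3,19) nearest=1 d=16 new=(2,5) → blocked by [1,3]×[2,5], reject
17. q=(3,1) nearest=0 d=2 new=(3,1) → add node 2 parent=0 cost=2
18. q=(1,22) nearest=1 d=19 new=(1,5) → blocked by [1,3]×[2,5], reject
19. q=(10,3) nearest=2 d=7 new=(5,3) → add node 3 parent=2 cost=4
20. q=(5,0) nearest=2 d=2 new=(5,0) → add node 4 parent=2 cost=4
21. q=(3,24) nearest=1 d=21 new=(2,5) → blocked by [1,3]×[2,5], reject
22. q=(8,36) nearest=1 d=33 new=(2,5) → blocked by [1,3]×[2,5], reject
23. q=(4,26) nearest=1 d=23 new=(2,5) → blocked by [1,3]×[2,5], reject
24. q=(0,14) nearest=1 d=11 new=(0,5) → add node 5 parent=1 cost=4
25. q=(6,42) nearest=5 d=37 new=(2,7) → add node 6 parent=5 cost=6
26. q=(7,33) nearest=6 d=26 new=(4,9) → add node 7 parent=6 cost=8
27. q=(6,43) nearest=7 d=34 new=(6,11) → add node 8 parent=7 cost=10
28. q=(3,2) nearest=2 d=1 new=(3,2) → blocked by [1,3]×[2,5], reject
29. q=(0,45) nearest=8 d=34 new=(4,13) → add node 9 parent=8 cost=12
30. q=(1,1) nearest=0 d=0 → coincident, reject

Parent of node 4: 2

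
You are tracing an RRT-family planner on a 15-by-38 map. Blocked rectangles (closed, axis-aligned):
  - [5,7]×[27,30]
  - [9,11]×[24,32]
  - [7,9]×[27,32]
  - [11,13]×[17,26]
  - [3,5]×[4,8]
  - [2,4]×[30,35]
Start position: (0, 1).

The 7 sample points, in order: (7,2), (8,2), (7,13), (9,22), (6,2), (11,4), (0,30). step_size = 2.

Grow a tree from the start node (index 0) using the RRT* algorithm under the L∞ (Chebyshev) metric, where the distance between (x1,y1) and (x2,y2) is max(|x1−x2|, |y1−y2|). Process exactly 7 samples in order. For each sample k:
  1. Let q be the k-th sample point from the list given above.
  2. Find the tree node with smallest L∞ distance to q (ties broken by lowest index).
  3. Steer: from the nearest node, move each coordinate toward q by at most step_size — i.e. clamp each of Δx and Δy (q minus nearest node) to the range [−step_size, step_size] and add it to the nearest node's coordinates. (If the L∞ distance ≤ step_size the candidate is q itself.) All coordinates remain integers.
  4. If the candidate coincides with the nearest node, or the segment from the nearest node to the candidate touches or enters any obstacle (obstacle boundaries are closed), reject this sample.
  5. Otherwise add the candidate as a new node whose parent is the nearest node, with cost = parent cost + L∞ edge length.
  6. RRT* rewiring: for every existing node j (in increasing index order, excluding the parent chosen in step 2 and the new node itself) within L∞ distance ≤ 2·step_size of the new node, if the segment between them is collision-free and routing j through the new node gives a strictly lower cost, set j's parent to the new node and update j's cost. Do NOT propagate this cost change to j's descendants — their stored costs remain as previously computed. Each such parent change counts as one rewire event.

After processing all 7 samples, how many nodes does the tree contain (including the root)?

1. q=(7,2) nearest=0 d=7 new=(2,2) → add node 1 parent=0 cost=2
2. q=(8,2) nearest=1 d=6 new=(4,2) → add node 2 parent=1 cost=4
3. q=(7,13) nearest=1 d=11 new=(4,4) → blocked by [3,5]×[4,8], reject
4. q=(9,22) nearest=1 d=20 new=(4,4) → blocked by [3,5]×[4,8], reject
5. q=(6,2) nearest=2 d=2 new=(6,2) → add node 3 parent=2 cost=6
6. q=(11,4) nearest=3 d=5 new=(8,4) → add node 4 parent=3 cost=8
7. q=(0,30) nearest=4 d=26 new=(6,6) → add node 5 parent=4 cost=10

Node count: 6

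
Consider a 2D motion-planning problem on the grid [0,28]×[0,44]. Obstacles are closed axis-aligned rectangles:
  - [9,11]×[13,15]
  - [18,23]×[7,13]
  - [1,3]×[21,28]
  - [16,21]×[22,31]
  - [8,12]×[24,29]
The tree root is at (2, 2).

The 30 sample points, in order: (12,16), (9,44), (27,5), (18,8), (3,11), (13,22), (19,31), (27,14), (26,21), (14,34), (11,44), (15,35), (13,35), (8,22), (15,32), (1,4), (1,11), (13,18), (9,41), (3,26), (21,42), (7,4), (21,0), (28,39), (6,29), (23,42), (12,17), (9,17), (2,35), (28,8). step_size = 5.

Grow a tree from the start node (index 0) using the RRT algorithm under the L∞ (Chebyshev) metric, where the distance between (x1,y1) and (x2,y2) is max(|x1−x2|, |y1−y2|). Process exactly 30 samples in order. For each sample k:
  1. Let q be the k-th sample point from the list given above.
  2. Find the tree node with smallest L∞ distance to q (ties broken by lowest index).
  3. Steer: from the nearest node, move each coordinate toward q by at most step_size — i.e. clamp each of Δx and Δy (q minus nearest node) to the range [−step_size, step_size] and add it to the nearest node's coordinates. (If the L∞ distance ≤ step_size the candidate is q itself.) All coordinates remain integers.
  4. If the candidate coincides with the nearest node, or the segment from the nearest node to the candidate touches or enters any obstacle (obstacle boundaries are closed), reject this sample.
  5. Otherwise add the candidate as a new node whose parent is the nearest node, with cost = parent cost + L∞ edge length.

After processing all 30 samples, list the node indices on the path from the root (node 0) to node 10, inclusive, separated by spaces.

Path: 0 1 10

1. q=(12,16) nearest=0 d=14 new=(7,7) → add node 1 parent=0 cost=5
2. q=(9,44) nearest=1 d=37 new=(9,12) → add node 2 parent=1 cost=10
3. q=(27,5) nearest=2 d=18 new=(14,7) → add node 3 parent=2 cost=15
4. q=(18,8) nearest=3 d=4 new=(18,8) → blocked by [18,23]×[7,13], reject
5. q=(3,11) nearest=1 d=4 new=(3,11) → add node 4 parent=1 cost=9
6. q=(13,22) nearest=2 d=10 new=(13,17) → blocked by [9,11]×[13,15], reject
7. q=(19,31) nearest=2 d=19 new=(14,17) → blocked by [9,11]×[13,15], reject
8. q=(27,14) nearest=3 d=13 new=(19,12) → blocked by [18,23]×[7,13], reject
9. q=(26,21) nearest=3 d=14 new=(19,12) → blocked by [18,23]×[7,13], reject
10. q=(14,34) nearest=2 d=22 new=(14,17) → blocked by [9,11]×[13,15], reject
11. q=(11,44) nearest=2 d=32 new=(11,17) → blocked by [9,11]×[13,15], reject
12. q=(15,35) nearest=2 d=23 new=(14,17) → blocked by [9,11]×[13,15], reject
13. q=(13,35) nearest=2 d=23 new=(13,17) → blocked by [9,11]×[13,15], reject
14. q=(8,22) nearest=2 d=10 new=(8,17) → add node 5 parent=2 cost=15
15. q=(15,32) nearest=5 d=15 new=(13,22) → add node 6 parent=5 cost=20
16. q=(1,4) nearest=0 d=2 new=(1,4) → add node 7 parent=0 cost=2
17. q=(1,11) nearest=4 d=2 new=(1,11) → add node 8 parent=4 cost=11
18. q=(13,18) nearest=6 d=4 new=(13,18) → add node 9 parent=6 cost=24
19. q=(9,41) nearest=6 d=19 new=(9,27) → blocked by [8,12]×[24,29], reject
20. q=(3,26) nearest=5 d=9 new=(3,22) → blocked by [1,3]×[21,28], reject
21. q=(21,42) nearest=6 d=20 new=(18,27) → blocked by [16,21]×[22,31], reject
22. q=(7,4) nearest=1 d=3 new=(7,4) → add node 10 parent=1 cost=8
23. q=(21,0) nearest=3 d=7 new=(19,2) → add node 11 parent=3 cost=20
24. q=(28,39) nearest=6 d=17 new=(18,27) → blocked by [16,21]×[22,31], reject
25. q=(6,29) nearest=6 d=7 new=(8,27) → blocked by [8,12]×[24,29], reject
26. q=(23,42) nearest=6 d=20 new=(18,27) → blocked by [16,21]×[22,31], reject
27. q=(12,17) nearest=9 d=1 new=(12,17) → add node 12 parent=9 cost=25
28. q=(9,17) nearest=5 d=1 new=(9,17) → add node 13 parent=5 cost=16
29. q=(2,35) nearest=6 d=13 new=(8,27) → blocked by [8,12]×[24,29], reject
30. q=(28,8) nearest=11 d=9 new=(24,7) → add node 14 parent=11 cost=25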